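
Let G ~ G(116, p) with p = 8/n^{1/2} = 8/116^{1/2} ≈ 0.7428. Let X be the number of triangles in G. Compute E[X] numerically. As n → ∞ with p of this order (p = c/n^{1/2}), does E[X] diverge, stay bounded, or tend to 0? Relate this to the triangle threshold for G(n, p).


Number of potential triangles: C(116, 3) = 253460.
Each occurs with probability p³ ≈ (0.7428)³ ≈ 4.098104e-01.
By linearity: E[X] = C(116, 3)·p³ ≈ 253460 · 4.098104e-01 ≈ 103870.5444.
Since α = 1/2 < 1, p = c/n^{1/2} ≫ 1/n is above the triangle threshold p ~ 1/n. Asymptotically E[X] ~ (c³/6)·n^{3(1−α)} = (8³/6)·n^{1.5} → ∞; triangles are abundant w.h.p.

E[X] ≈ 103870.5444; in regime p = Θ(1/n^{1/2}) E[X] diverges (above the triangle threshold p ~ 1/n).


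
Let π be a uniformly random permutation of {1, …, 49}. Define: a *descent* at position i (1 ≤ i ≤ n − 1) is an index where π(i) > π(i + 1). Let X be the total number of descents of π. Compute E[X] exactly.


Write X = Σ X_I over i = 1, …, 48, with X_I the indicator of one descent.
There are 48 indicators.
For each fixed i, the pair (π(i), π(i+1)) is a uniformly random ordered pair of distinct values from {1, …, 49}; by symmetry P[π(i) > π(i+1)] = 1/2.
By linearity: E[X] = 48 · (1/2) = (49 − 1) · (1/2) = 24 ≈ 24.0000.

E[X] = 24 = 24.0000.


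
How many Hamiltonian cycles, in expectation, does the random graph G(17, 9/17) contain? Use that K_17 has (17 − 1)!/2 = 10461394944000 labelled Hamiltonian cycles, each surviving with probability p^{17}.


K_17 has (17 − 1)!/2 = 10461394944000 labelled Hamiltonian cycles.
For each such Hamiltonian cycle H, let X_H = 1 if all 17 edges of H are present in G. Then P[X_H = 1] = p^{17} = (9/17)^{17} = 16677181699666569/827240261886336764177.
By linearity: E[X] = Σ_H E[X_H] = 10461394944000 · p^{17} = 10461394944000 · 16677181699666569/827240261886336764177 = 174466584313061171422427136000/827240261886336764177.
Numerically: E[X] ≈ 2.109e+08.

E[X] = 10461394944000 · (9/17)^{17} = 174466584313061171422427136000/827240261886336764177 ≈ 2.109e+08.


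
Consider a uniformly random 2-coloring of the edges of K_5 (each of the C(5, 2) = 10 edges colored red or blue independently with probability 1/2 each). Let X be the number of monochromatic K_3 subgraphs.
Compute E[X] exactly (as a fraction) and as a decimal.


Let X = Σ_S X_S over the C(5, 3) = 10 subsets S of size 3, where X_S = 1 if the K_3 on S is monochromatic.
For a fixed S, the K_3 on S has C(3, 2) = 3 edges. P[all 3 edges red] = (1/2)^3, and likewise for blue, so P[monochromatic] = 2·(1/2)^3 = 2^{1 − 3} = 1/4.
By linearity of expectation: E[X] = C(5, 3) · 2^{1 − 3} = 10 · 1/4 = 5/2.
Numerically: E[X] ≈ 2.5000.

E[X] = C(5,3)·2^(1−C(3,2)) = 5/2 ≈ 2.5000.


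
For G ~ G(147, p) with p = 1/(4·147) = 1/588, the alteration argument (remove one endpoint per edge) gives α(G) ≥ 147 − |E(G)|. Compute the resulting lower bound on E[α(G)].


E[|E(G)|] = C(147, 2)·p = 10731 · (1/588) = 73/4.
E[α(G)] ≥ n − E[|E(G)|] = 147 − 73/4 = 515/4.
Numerically: ≈ 128.750.
(This is only a lower bound; the true E[α(G)] may be larger.)

E[α(G)] ≥ 515/4 ≈ 128.750.


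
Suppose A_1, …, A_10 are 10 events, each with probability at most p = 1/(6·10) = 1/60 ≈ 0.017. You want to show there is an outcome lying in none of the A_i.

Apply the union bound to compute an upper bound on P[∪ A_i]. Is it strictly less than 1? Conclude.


Union bound: P[∪_{i=1}^{10} A_i] ≤ Σ_i P[A_i] ≤ 10·p = 10·(1/60) = 1/6.
Numerically: 1/6 ≈ 0.167.
Is 1/6 < 1? YES.
Since P[∪ A_i] ≤ 1/6 < 1, the complement has P[∩ A_i^c] ≥ 1 − 1/6 = 5/6 > 0, so some outcome avoids every A_i.

10·p = 1/6 ≈ 0.167; existence CERTIFIED by the union bound.


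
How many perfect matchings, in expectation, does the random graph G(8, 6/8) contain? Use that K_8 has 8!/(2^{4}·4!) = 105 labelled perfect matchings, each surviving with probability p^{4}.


K_8 has 8!/(2^{4}·4!) = 105 labelled perfect matchings.
For each such perfect matching H, let X_H = 1 if all 4 edges of H are present in G. Then P[X_H = 1] = p^{4} = (3/4)^{4} = 81/256.
By linearity: E[X] = Σ_H E[X_H] = 105 · p^{4} = 105 · 81/256 = 8505/256.
Numerically: E[X] ≈ 33.2227.

E[X] = 105 · (3/4)^{4} = 8505/256 ≈ 33.2227.


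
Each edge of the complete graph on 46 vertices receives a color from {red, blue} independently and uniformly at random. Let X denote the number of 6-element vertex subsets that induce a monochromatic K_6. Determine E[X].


Let X = Σ_S X_S over the C(46, 6) = 9366819 subsets S of size 6, where X_S = 1 if the K_6 on S is monochromatic.
For a fixed S, the K_6 on S has C(6, 2) = 15 edges. P[all 15 edges red] = (1/2)^15, and likewise for blue, so P[monochromatic] = 2·(1/2)^15 = 2^{1 − 15} = 1/16384.
Summing: E[X] = C(46, 6) · 2^{1 − 15} = 9366819 · 1/16384 = 9366819/16384.
Numerically: E[X] ≈ 571.7053.

E[X] = C(46,6)·2^(1−C(6,2)) = 9366819/16384 ≈ 571.7053.


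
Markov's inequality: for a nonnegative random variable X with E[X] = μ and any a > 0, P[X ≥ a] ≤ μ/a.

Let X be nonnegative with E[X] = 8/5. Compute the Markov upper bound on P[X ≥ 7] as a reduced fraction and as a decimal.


μ = E[X] = 8/5, a = 7.
Markov: P[X ≥ 7] ≤ μ/a = (8/5)/7 = 8/35.
Numerically: ≈ 0.229.
(Since a = 7 > μ = 1.600, the bound 8/35 is < 1 and informative.)

P[X ≥ 7] ≤ 8/35 ≈ 0.229.


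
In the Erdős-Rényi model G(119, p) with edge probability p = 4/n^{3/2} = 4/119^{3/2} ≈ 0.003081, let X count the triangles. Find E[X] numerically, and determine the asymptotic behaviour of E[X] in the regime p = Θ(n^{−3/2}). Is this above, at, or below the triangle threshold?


Number of potential triangles: C(119, 3) = 273819.
Each occurs with probability p³ ≈ (0.003081)³ ≈ 2.925625e-08.
By linearity: E[X] = C(119, 3)·p³ ≈ 273819 · 2.925625e-08 ≈ 0.0080.
Since α = 3/2 > 1, p = c/n^{3/2} = o(1/n) is below the triangle threshold p ~ 1/n. Asymptotically E[X] ~ (c³/6)·n^{3(1−α)} = (4³/6)·n^{-1.5} → 0, so by Markov's inequality G has no triangles w.h.p.

E[X] ≈ 0.0080; in regime p = Θ(1/n^{3/2}) E[X] tends to 0 (below the triangle threshold p ~ 1/n).


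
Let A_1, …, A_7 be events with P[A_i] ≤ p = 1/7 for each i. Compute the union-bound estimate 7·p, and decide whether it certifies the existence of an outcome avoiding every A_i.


Union bound: P[∪_{i=1}^{7} A_i] ≤ Σ_i P[A_i] ≤ 7·p = 7·(1/7) = 1.
Numerically: 1 ≈ 1.000.
Is 1 < 1? NO.
Since the bound 1 is ≥ 1, the union bound is uninformative here; it does NOT by itself certify existence.

7·p = 1 ≈ 1.000; existence NOT certified by the union bound.


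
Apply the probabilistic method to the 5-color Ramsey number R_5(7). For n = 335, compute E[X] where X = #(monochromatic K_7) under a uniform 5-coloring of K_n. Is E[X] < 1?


E[X] = C(335, 7) · 5^{1 − 21} = 88202498238195 · 5^{−20} = 88202498238195/95367431640625.
As a reduced fraction: E[X] = 17640499647639/19073486328125 ≈ 0.9249.
Is E[X] < 1? YES.
Since E[X] < 1, there exists a 5-coloring of K_{335} with no monochromatic K_7; hence R_5(7) > 335.

E[X] = 17640499647639/19073486328125 ≈ 0.9249; E[X] < 1, so R_5(7) > 335.


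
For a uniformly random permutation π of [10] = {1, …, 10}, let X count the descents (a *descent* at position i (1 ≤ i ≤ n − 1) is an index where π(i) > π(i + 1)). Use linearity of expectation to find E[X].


Write X = Σ X_I over i = 1, …, 9, with X_I the indicator of one descent.
There are 9 indicators.
For each fixed i, the pair (π(i), π(i+1)) is a uniformly random ordered pair of distinct values from {1, …, 10}; by symmetry P[π(i) > π(i+1)] = 1/2.
By linearity: E[X] = 9 · (1/2) = (10 − 1) · (1/2) = 9/2 ≈ 4.500.

E[X] = 9/2 = 4.500.


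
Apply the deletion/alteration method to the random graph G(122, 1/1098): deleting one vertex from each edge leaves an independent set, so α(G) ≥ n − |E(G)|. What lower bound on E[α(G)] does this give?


E[|E(G)|] = C(122, 2)·p = 7381 · (1/1098) = 121/18.
E[α(G)] ≥ n − E[|E(G)|] = 122 − 121/18 = 2075/18.
Numerically: ≈ 115.27778.
(This is only a lower bound; the true E[α(G)] may be larger.)

E[α(G)] ≥ 2075/18 ≈ 115.27778.


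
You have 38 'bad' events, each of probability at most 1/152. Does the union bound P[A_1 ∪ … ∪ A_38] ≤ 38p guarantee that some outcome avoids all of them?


Union bound: P[∪_{i=1}^{38} A_i] ≤ Σ_i P[A_i] ≤ 38·p = 38·(1/152) = 1/4.
Numerically: 1/4 ≈ 0.250000.
Is 1/4 < 1? YES.
Since P[∪ A_i] ≤ 1/4 < 1, the complement has P[∩ A_i^c] ≥ 1 − 1/4 = 3/4 > 0, so some outcome avoids every A_i.

38·p = 1/4 ≈ 0.250000; existence CERTIFIED by the union bound.


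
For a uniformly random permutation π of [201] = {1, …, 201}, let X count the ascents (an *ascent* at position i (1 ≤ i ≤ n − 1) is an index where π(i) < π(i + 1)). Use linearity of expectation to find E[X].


Write X = Σ X_I over i = 1, …, 200, with X_I the indicator of one ascent.
There are 200 indicators.
For each fixed i, the pair (π(i), π(i+1)) is a uniformly random ordered pair of distinct values from {1, …, 201}; by symmetry P[π(i) < π(i+1)] = 1/2.
By linearity: E[X] = 200 · (1/2) = (201 − 1) · (1/2) = 100 ≈ 100.00000.

E[X] = 100 = 100.00000.


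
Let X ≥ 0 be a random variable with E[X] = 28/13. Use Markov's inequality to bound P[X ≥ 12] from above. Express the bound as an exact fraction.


μ = E[X] = 28/13, a = 12.
Markov: P[X ≥ 12] ≤ μ/a = (28/13)/12 = 7/39.
Numerically: ≈ 0.1795.
(Since a = 12 > μ = 2.1538, the bound 7/39 is < 1 and informative.)

P[X ≥ 12] ≤ 7/39 ≈ 0.1795.


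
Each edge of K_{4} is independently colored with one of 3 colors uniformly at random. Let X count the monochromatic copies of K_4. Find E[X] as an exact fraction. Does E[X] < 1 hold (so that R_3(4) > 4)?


E[X] = C(4, 4) · 3^{1 − 6} = 1 · 3^{−5} = 1/243.
As a reduced fraction: E[X] = 1/243 ≈ 0.0041152.
Is E[X] < 1? YES.
Since E[X] < 1, there exists a 3-coloring of K_{4} with no monochromatic K_4; hence R_3(4) > 4.

E[X] = 1/243 ≈ 0.0041152; E[X] < 1, so R_3(4) > 4.


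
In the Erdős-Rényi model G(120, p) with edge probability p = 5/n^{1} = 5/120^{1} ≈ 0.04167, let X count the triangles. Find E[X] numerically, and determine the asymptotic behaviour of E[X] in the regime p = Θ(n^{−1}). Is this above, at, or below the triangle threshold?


Number of potential triangles: C(120, 3) = 280840.
Each occurs with probability p³ ≈ (0.04167)³ ≈ 7.233796e-05.
By linearity: E[X] = C(120, 3)·p³ ≈ 280840 · 7.233796e-05 ≈ 20.3154.
Here α = 1, so p = 5/n is exactly at the triangle threshold p ~ 1/n. Asymptotically E[X] → c³/6 = 5³/6 = 125/6 ≈ 20.8333, a bounded constant. In this regime the triangle count is asymptotically Poisson(c³/6).

E[X] ≈ 20.3154; in regime p = Θ(1/n^{1}) E[X] stays bounded (at the triangle threshold p ~ 1/n).


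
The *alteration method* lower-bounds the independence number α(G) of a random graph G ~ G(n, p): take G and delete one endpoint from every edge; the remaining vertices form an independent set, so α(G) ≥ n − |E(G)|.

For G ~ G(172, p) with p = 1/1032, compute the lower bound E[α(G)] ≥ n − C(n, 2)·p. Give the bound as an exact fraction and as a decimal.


E[|E(G)|] = C(172, 2)·p = 14706 · (1/1032) = 57/4.
E[α(G)] ≥ n − E[|E(G)|] = 172 − 57/4 = 631/4.
Numerically: ≈ 157.750.
(This is only a lower bound; the true E[α(G)] may be larger.)

E[α(G)] ≥ 631/4 ≈ 157.750.


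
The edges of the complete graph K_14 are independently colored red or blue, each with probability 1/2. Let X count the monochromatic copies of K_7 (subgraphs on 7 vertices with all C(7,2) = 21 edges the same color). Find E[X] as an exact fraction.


Let X = Σ_S X_S over the C(14, 7) = 3432 subsets S of size 7, where X_S = 1 if the K_7 on S is monochromatic.
For a fixed S, the K_7 on S has C(7, 2) = 21 edges. P[all 21 edges red] = (1/2)^21, and likewise for blue, so P[monochromatic] = 2·(1/2)^21 = 2^{1 − 21} = 1/1048576.
Summing: E[X] = C(14, 7) · 2^{1 − 21} = 3432 · 1/1048576 = 429/131072.
Numerically: E[X] ≈ 0.003273.

E[X] = C(14,7)·2^(1−C(7,2)) = 429/131072 ≈ 0.003273.


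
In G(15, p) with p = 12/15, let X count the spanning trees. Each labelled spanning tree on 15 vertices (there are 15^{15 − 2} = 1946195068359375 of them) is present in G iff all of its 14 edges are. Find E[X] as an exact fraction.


K_15 has 15^{15 − 2} = 1946195068359375 labelled spanning trees.
For each such spanning tree H, let X_H = 1 if all 14 edges of H are present in G. Then P[X_H = 1] = p^{14} = (4/5)^{14} = 268435456/6103515625.
By linearity: E[X] = Σ_H E[X_H] = 1946195068359375 · p^{14} = 1946195068359375 · 268435456/6103515625 = 427972821516288/5.
Numerically: E[X] ≈ 8.559e+13.

E[X] = 1946195068359375 · (4/5)^{14} = 427972821516288/5 ≈ 8.559e+13.


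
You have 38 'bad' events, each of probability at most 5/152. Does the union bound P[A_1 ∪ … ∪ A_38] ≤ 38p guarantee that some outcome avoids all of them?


Union bound: P[∪_{i=1}^{38} A_i] ≤ Σ_i P[A_i] ≤ 38·p = 38·(5/152) = 5/4.
Numerically: 5/4 ≈ 1.2500000.
Is 5/4 < 1? NO.
Since the bound 5/4 is ≥ 1, the union bound is uninformative here; it does NOT by itself certify existence.

38·p = 5/4 ≈ 1.2500000; existence NOT certified by the union bound.


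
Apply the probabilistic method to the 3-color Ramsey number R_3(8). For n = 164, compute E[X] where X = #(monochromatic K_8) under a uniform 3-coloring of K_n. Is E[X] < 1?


E[X] = C(164, 8) · 3^{1 − 28} = 10912535409348 · 3^{−27} = 10912535409348/7625597484987.
As a reduced fraction: E[X] = 404167978124/282429536481 ≈ 1.431040.
Is E[X] < 1? NO.
Since E[X] ≥ 1, the first-moment bound is inconclusive at n = 164; it does NOT by itself certify R_3(8) > 164.

E[X] = 404167978124/282429536481 ≈ 1.431040; E[X] ≥ 1; first-moment method inconclusive here.


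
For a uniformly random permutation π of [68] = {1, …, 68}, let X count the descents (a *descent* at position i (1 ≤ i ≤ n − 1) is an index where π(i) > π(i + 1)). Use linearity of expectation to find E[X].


Write X = Σ X_I over i = 1, …, 67, with X_I the indicator of one descent.
There are 67 indicators.
For each fixed i, the pair (π(i), π(i+1)) is a uniformly random ordered pair of distinct values from {1, …, 68}; by symmetry P[π(i) > π(i+1)] = 1/2.
By linearity: E[X] = 67 · (1/2) = (68 − 1) · (1/2) = 67/2 ≈ 33.500.

E[X] = 67/2 = 33.500.


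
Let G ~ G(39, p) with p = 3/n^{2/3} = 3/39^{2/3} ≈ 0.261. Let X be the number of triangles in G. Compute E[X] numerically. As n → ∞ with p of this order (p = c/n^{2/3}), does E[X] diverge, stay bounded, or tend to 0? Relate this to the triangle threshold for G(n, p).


Number of potential triangles: C(39, 3) = 9139.
Each occurs with probability p³ ≈ (0.261)³ ≈ 1.77515e-02.
By linearity: E[X] = C(39, 3)·p³ ≈ 9139 · 1.77515e-02 ≈ 162.231.
Since α = 2/3 < 1, p = c/n^{2/3} ≫ 1/n is above the triangle threshold p ~ 1/n. Asymptotically E[X] ~ (c³/6)·n^{3(1−α)} = (3³/6)·n^{1} → ∞; triangles are abundant w.h.p.

E[X] ≈ 162.231; in regime p = Θ(1/n^{2/3}) E[X] diverges (above the triangle threshold p ~ 1/n).


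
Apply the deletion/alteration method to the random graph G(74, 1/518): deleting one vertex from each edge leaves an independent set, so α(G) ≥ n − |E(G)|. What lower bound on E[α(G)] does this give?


E[|E(G)|] = C(74, 2)·p = 2701 · (1/518) = 73/14.
E[α(G)] ≥ n − E[|E(G)|] = 74 − 73/14 = 963/14.
Numerically: ≈ 68.786.
(This is only a lower bound; the true E[α(G)] may be larger.)

E[α(G)] ≥ 963/14 ≈ 68.786.


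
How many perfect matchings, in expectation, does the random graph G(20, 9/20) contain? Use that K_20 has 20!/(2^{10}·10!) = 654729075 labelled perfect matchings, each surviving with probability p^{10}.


K_20 has 20!/(2^{10}·10!) = 654729075 labelled perfect matchings.
For each such perfect matching H, let X_H = 1 if all 10 edges of H are present in G. Then P[X_H = 1] = p^{10} = (9/20)^{10} = 3486784401/10240000000000.
Summing the indicators: E[X] = Σ_H E[X_H] = 654729075 · p^{10} = 654729075 · 3486784401/10240000000000 = 91315965023646363/409600000000.
Numerically: E[X] ≈ 2.229e+05.

E[X] = 654729075 · (9/20)^{10} = 91315965023646363/409600000000 ≈ 2.229e+05.


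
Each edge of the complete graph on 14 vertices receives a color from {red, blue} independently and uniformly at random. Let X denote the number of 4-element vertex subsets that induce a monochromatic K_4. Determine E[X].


Let X = Σ_S X_S over the C(14, 4) = 1001 subsets S of size 4, where X_S = 1 if the K_4 on S is monochromatic.
For a fixed S, the K_4 on S has C(4, 2) = 6 edges. P[all 6 edges red] = (1/2)^6, and likewise for blue, so P[monochromatic] = 2·(1/2)^6 = 2^{1 − 6} = 1/32.
By linearity of expectation: E[X] = C(14, 4) · 2^{1 − 6} = 1001 · 1/32 = 1001/32.
Numerically: E[X] ≈ 31.2812.

E[X] = C(14,4)·2^(1−C(4,2)) = 1001/32 ≈ 31.2812.


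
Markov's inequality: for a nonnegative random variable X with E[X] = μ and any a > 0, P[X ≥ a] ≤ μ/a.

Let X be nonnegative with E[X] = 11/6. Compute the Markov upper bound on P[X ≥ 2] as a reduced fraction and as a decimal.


μ = E[X] = 11/6, a = 2.
Markov: P[X ≥ 2] ≤ μ/a = (11/6)/2 = 11/12.
Numerically: ≈ 0.91667.
(Since a = 2 > μ = 1.83333, the bound 11/12 is < 1 and informative.)

P[X ≥ 2] ≤ 11/12 ≈ 0.91667.


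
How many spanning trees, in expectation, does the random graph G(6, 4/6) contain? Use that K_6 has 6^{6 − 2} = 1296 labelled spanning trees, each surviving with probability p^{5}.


K_6 has 6^{6 − 2} = 1296 labelled spanning trees.
For each such spanning tree H, let X_H = 1 if all 5 edges of H are present in G. Then P[X_H = 1] = p^{5} = (2/3)^{5} = 32/243.
Summing the indicators: E[X] = Σ_H E[X_H] = 1296 · p^{5} = 1296 · 32/243 = 512/3.
Numerically: E[X] ≈ 170.7.

E[X] = 1296 · (2/3)^{5} = 512/3 ≈ 170.7.


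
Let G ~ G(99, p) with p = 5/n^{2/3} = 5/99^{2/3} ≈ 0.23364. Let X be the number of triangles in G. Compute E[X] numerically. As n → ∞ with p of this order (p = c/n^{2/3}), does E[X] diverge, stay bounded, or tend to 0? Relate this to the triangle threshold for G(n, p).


Number of potential triangles: C(99, 3) = 156849.
Each occurs with probability p³ ≈ (0.23364)³ ≈ 1.2753801e-02.
By linearity: E[X] = C(99, 3)·p³ ≈ 156849 · 1.2753801e-02 ≈ 2000.42088.
Since α = 2/3 < 1, p = c/n^{2/3} ≫ 1/n is above the triangle threshold p ~ 1/n. Asymptotically E[X] ~ (c³/6)·n^{3(1−α)} = (5³/6)·n^{1} → ∞; triangles are abundant w.h.p.

E[X] ≈ 2000.42088; in regime p = Θ(1/n^{2/3}) E[X] diverges (above the triangle threshold p ~ 1/n).


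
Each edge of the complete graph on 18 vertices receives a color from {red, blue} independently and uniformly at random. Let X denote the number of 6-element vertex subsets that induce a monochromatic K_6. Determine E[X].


Let X = Σ_S X_S over the C(18, 6) = 18564 subsets S of size 6, where X_S = 1 if the K_6 on S is monochromatic.
For a fixed S, the K_6 on S has C(6, 2) = 15 edges. P[all 15 edges red] = (1/2)^15, and likewise for blue, so P[monochromatic] = 2·(1/2)^15 = 2^{1 − 15} = 1/16384.
By linearity: E[X] = C(18, 6) · 2^{1 − 15} = 18564 · 1/16384 = 4641/4096.
Numerically: E[X] ≈ 1.133.

E[X] = C(18,6)·2^(1−C(6,2)) = 4641/4096 ≈ 1.133.


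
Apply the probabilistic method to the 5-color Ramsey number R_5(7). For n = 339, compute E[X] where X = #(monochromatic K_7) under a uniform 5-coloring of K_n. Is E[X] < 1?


E[X] = C(339, 7) · 5^{1 − 21} = 95915887062372 · 5^{−20} = 95915887062372/95367431640625.
As a reduced fraction: E[X] = 95915887062372/95367431640625 ≈ 1.0058.
Is E[X] < 1? NO.
Since E[X] ≥ 1, the first-moment bound is inconclusive at n = 339; it does NOT by itself certify R_5(7) > 339.

E[X] = 95915887062372/95367431640625 ≈ 1.0058; E[X] ≥ 1; first-moment method inconclusive here.


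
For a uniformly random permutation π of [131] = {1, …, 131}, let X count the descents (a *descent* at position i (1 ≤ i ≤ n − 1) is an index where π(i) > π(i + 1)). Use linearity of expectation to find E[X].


Write X = Σ X_I over i = 1, …, 130, with X_I the indicator of one descent.
There are 130 indicators.
For each fixed i, the pair (π(i), π(i+1)) is a uniformly random ordered pair of distinct values from {1, …, 131}; by symmetry P[π(i) > π(i+1)] = 1/2.
By linearity: E[X] = 130 · (1/2) = (131 − 1) · (1/2) = 65 ≈ 65.0000.

E[X] = 65 = 65.0000.


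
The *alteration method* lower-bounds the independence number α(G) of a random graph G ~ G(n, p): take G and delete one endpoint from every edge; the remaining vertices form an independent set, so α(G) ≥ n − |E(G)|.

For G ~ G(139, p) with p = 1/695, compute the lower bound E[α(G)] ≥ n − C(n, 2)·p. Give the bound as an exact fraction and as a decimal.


E[|E(G)|] = C(139, 2)·p = 9591 · (1/695) = 69/5.
E[α(G)] ≥ n − E[|E(G)|] = 139 − 69/5 = 626/5.
Numerically: ≈ 125.2000.
(This is only a lower bound; the true E[α(G)] may be larger.)

E[α(G)] ≥ 626/5 ≈ 125.2000.


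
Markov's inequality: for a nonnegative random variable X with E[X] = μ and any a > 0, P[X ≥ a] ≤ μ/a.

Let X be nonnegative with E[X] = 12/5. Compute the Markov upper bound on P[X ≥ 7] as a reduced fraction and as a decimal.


μ = E[X] = 12/5, a = 7.
Markov: P[X ≥ 7] ≤ μ/a = (12/5)/7 = 12/35.
Numerically: ≈ 0.342857.
(Since a = 7 > μ = 2.400000, the bound 12/35 is < 1 and informative.)

P[X ≥ 7] ≤ 12/35 ≈ 0.342857.


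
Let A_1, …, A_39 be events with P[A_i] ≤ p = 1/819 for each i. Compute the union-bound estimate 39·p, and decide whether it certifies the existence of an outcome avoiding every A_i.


Union bound: P[∪_{i=1}^{39} A_i] ≤ Σ_i P[A_i] ≤ 39·p = 39·(1/819) = 1/21.
Numerically: 1/21 ≈ 0.0476.
Is 1/21 < 1? YES.
Since P[∪ A_i] ≤ 1/21 < 1, the complement has P[∩ A_i^c] ≥ 1 − 1/21 = 20/21 > 0, so some outcome avoids every A_i.

39·p = 1/21 ≈ 0.0476; existence CERTIFIED by the union bound.


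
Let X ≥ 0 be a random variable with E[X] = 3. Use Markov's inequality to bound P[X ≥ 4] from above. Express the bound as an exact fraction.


μ = E[X] = 3, a = 4.
Markov: P[X ≥ 4] ≤ μ/a = (3)/4 = 3/4.
Numerically: ≈ 0.75000.
(Since a = 4 > μ = 3.00000, the bound 3/4 is < 1 and informative.)

P[X ≥ 4] ≤ 3/4 ≈ 0.75000.


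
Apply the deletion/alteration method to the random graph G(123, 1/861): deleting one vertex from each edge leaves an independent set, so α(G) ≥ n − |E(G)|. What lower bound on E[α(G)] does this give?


E[|E(G)|] = C(123, 2)·p = 7503 · (1/861) = 61/7.
E[α(G)] ≥ n − E[|E(G)|] = 123 − 61/7 = 800/7.
Numerically: ≈ 114.2857.
(This is only a lower bound; the true E[α(G)] may be larger.)

E[α(G)] ≥ 800/7 ≈ 114.2857.


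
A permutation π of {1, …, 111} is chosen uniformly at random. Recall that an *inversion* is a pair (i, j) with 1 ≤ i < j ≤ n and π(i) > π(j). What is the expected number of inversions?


Write X = Σ X_I over the C(111, 2) = 6105 pairs i < j, with X_I the indicator of one inversion.
There are 6105 indicators.
For each fixed pair i < j, the values π(i) and π(j) are two distinct elements of {1, …, 111} in uniformly random order; by symmetry P[π(i) > π(j)] = 1/2.
By linearity: E[X] = 6105 · (1/2) = C(111, 2) · (1/2) = 6105/2 = 6105/2 ≈ 3052.5000.

E[X] = 6105/2 = 3052.5000.


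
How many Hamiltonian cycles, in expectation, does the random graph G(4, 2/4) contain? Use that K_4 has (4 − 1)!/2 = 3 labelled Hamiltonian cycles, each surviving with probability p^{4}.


K_4 has (4 − 1)!/2 = 3 labelled Hamiltonian cycles.
For each such Hamiltonian cycle H, let X_H = 1 if all 4 edges of H are present in G. Then P[X_H = 1] = p^{4} = (1/2)^{4} = 1/16.
By linearity: E[X] = Σ_H E[X_H] = 3 · p^{4} = 3 · 1/16 = 3/16.
Numerically: E[X] ≈ 0.188.

E[X] = 3 · (1/2)^{4} = 3/16 ≈ 0.188.


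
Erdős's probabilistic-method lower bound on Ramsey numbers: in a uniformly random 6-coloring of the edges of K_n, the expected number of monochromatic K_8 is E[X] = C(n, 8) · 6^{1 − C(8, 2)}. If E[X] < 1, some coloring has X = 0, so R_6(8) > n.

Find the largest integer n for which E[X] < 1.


We need C(n, 8) · 6^{1 − 28} < 1, i.e. C(n, 8) < 6^{28 − 1} = 1023490369077469249536.
Check values of n near the boundary:
  n = 1589: C(1589, 8) = 990389025825605844438; 990389025825605844438 < 1023490369077469249536? YES
  n = 1590: C(1590, 8) = 995397314198933813310; 995397314198933813310 < 1023490369077469249536? YES
  n = 1591: C(1591, 8) = 1000427749141189953870; 1000427749141189953870 < 1023490369077469249536? YES
  n = 1592: C(1592, 8) = 1005480414540892933435; 1005480414540892933435 < 1023490369077469249536? YES
  n = 1593: C(1593, 8) = 1010555394551193970323; 1010555394551193970323 < 1023490369077469249536? YES
  n = 1594: C(1594, 8) = 1015652773590544255167; 1015652773590544255167 < 1023490369077469249536? YES
  n = 1595: C(1595, 8) = 1020772636343363633895; 1020772636343363633895 < 1023490369077469249536? YES
  n = 1596: C(1596, 8) = 1025915067760710553965; 1025915067760710553965 < 1023490369077469249536? NO
The largest n with C(n, 8) < 1023490369077469249536 is n = 1595 (where E[X] = 113419181815929292655/113721152119718805504 ≈ 0.997345). Hence R_6(8) > 1595, i.e. R_6(8) ≥ 1596.

Largest n = 1595; hence R_6(8) > 1595.


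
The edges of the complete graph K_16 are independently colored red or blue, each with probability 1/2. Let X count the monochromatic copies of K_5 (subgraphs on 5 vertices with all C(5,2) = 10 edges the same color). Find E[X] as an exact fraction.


Let X = Σ_S X_S over the C(16, 5) = 4368 subsets S of size 5, where X_S = 1 if the K_5 on S is monochromatic.
For a fixed S, the K_5 on S has C(5, 2) = 10 edges. P[all 10 edges red] = (1/2)^10, and likewise for blue, so P[monochromatic] = 2·(1/2)^10 = 2^{1 − 10} = 1/512.
By linearity of expectation: E[X] = C(16, 5) · 2^{1 − 10} = 4368 · 1/512 = 273/32.
Numerically: E[X] ≈ 8.531.

E[X] = C(16,5)·2^(1−C(5,2)) = 273/32 ≈ 8.531.


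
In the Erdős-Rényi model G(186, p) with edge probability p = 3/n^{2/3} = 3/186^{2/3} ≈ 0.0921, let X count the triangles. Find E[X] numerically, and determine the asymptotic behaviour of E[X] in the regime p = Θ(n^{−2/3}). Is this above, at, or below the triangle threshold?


Number of potential triangles: C(186, 3) = 1055240.
Each occurs with probability p³ ≈ (0.0921)³ ≈ 7.80437e-04.
By linearity: E[X] = C(186, 3)·p³ ≈ 1055240 · 7.80437e-04 ≈ 823.548.
Since α = 2/3 < 1, p = c/n^{2/3} ≫ 1/n is above the triangle threshold p ~ 1/n. Asymptotically E[X] ~ (c³/6)·n^{3(1−α)} = (3³/6)·n^{1} → ∞; triangles are abundant w.h.p.

E[X] ≈ 823.548; in regime p = Θ(1/n^{2/3}) E[X] diverges (above the triangle threshold p ~ 1/n).


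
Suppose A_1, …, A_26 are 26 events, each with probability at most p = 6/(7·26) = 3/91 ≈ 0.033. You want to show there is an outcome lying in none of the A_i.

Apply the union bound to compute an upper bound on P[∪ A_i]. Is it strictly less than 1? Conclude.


Union bound: P[∪_{i=1}^{26} A_i] ≤ Σ_i P[A_i] ≤ 26·p = 26·(3/91) = 6/7.
Numerically: 6/7 ≈ 0.857.
Is 6/7 < 1? YES.
Since P[∪ A_i] ≤ 6/7 < 1, the complement has P[∩ A_i^c] ≥ 1 − 6/7 = 1/7 > 0, so some outcome avoids every A_i.

26·p = 6/7 ≈ 0.857; existence CERTIFIED by the union bound.


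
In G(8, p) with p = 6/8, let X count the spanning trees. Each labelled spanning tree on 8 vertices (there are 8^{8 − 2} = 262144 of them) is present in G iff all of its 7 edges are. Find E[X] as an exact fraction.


K_8 has 8^{8 − 2} = 262144 labelled spanning trees.
For each such spanning tree H, let X_H = 1 if all 7 edges of H are present in G. Then P[X_H = 1] = p^{7} = (3/4)^{7} = 2187/16384.
Summing the indicators: E[X] = Σ_H E[X_H] = 262144 · p^{7} = 262144 · 2187/16384 = 34992.
Numerically: E[X] ≈ 34992.

E[X] = 262144 · (3/4)^{7} = 34992 ≈ 34992.


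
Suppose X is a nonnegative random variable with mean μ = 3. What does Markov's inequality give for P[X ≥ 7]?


μ = E[X] = 3, a = 7.
Markov: P[X ≥ 7] ≤ μ/a = (3)/7 = 3/7.
Numerically: ≈ 0.42857.
(Since a = 7 > μ = 3.00000, the bound 3/7 is < 1 and informative.)

P[X ≥ 7] ≤ 3/7 ≈ 0.42857.


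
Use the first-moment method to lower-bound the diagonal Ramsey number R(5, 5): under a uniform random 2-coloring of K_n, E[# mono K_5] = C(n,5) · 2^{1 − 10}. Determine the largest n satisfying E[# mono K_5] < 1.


We need C(n, 5) · 2^{1 − 10} < 1, i.e. C(n, 5) < 2^{10 − 1} = 512.
Check values of n near the boundary:
  n = 8: C(8, 5) = 56; 56 < 512? YES
  n = 9: C(9, 5) = 126; 126 < 512? YES
  n = 10: C(10, 5) = 252; 252 < 512? YES
  n = 11: C(11, 5) = 462; 462 < 512? YES
  n = 12: C(12, 5) = 792; 792 < 512? NO
  n = 13: C(13, 5) = 1287; 1287 < 512? NO
  n = 14: C(14, 5) = 2002; 2002 < 512? NO
The largest n with C(n, 5) < 512 is n = 11 (where E[X] = 231/256 ≈ 0.902344). Hence R(5, 5) > 11, i.e. R(5, 5) ≥ 12.

Largest n = 11; hence R(5, 5) > 11.


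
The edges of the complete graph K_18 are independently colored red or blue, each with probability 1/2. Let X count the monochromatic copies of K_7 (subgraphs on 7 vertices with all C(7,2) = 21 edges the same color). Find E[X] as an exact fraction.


Let X = Σ_S X_S over the C(18, 7) = 31824 subsets S of size 7, where X_S = 1 if the K_7 on S is monochromatic.
For a fixed S, the K_7 on S has C(7, 2) = 21 edges. P[all 21 edges red] = (1/2)^21, and likewise for blue, so P[monochromatic] = 2·(1/2)^21 = 2^{1 − 21} = 1/1048576.
By linearity: E[X] = C(18, 7) · 2^{1 − 21} = 31824 · 1/1048576 = 1989/65536.
Numerically: E[X] ≈ 0.030350.

E[X] = C(18,7)·2^(1−C(7,2)) = 1989/65536 ≈ 0.030350.


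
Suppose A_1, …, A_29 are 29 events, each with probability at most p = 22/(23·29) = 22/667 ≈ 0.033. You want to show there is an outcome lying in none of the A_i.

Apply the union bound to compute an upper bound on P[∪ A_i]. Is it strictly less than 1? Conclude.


Union bound: P[∪_{i=1}^{29} A_i] ≤ Σ_i P[A_i] ≤ 29·p = 29·(22/667) = 22/23.
Numerically: 22/23 ≈ 0.957.
Is 22/23 < 1? YES.
Since P[∪ A_i] ≤ 22/23 < 1, the complement has P[∩ A_i^c] ≥ 1 − 22/23 = 1/23 > 0, so some outcome avoids every A_i.

29·p = 22/23 ≈ 0.957; existence CERTIFIED by the union bound.


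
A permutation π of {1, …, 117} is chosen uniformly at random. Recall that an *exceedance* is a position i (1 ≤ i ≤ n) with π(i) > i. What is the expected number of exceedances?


Write X = Σ_{i=1}^{117} X_i, where X_i = 1_{π(i) > i}.
For each fixed i, π(i) is uniform over {1, …, 117} (marginal of a uniform permutation), so P[π(i) > i] = (n − i)/n. Summing: Σ_{i=1}^{117} (n − i)/n = (0 + 1 + … + 116)/117 = 117(117 − 1)/(2·117) = (117 − 1)/2.
Hence E[X] = Σ_{i=1}^{117} (117 − i)/117 = 58 ≈ 58.000000.

E[X] = 58 = 58.000000.


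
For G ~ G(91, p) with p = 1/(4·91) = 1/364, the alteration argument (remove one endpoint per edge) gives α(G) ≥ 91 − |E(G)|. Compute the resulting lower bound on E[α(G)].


E[|E(G)|] = C(91, 2)·p = 4095 · (1/364) = 45/4.
E[α(G)] ≥ n − E[|E(G)|] = 91 − 45/4 = 319/4.
Numerically: ≈ 79.750000.
(This is only a lower bound; the true E[α(G)] may be larger.)

E[α(G)] ≥ 319/4 ≈ 79.750000.


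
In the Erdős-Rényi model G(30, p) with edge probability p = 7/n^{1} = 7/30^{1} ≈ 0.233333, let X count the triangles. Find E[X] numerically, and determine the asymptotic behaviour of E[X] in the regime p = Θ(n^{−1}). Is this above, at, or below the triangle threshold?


Number of potential triangles: C(30, 3) = 4060.
Each occurs with probability p³ ≈ (0.233333)³ ≈ 1.27037037e-02.
By linearity: E[X] = C(30, 3)·p³ ≈ 4060 · 1.27037037e-02 ≈ 51.577037.
Here α = 1, so p = 7/n is exactly at the triangle threshold p ~ 1/n. Asymptotically E[X] → c³/6 = 7³/6 = 343/6 ≈ 57.166667, a bounded constant. In this regime the triangle count is asymptotically Poisson(c³/6).

E[X] ≈ 51.577037; in regime p = Θ(1/n^{1}) E[X] stays bounded (at the triangle threshold p ~ 1/n).


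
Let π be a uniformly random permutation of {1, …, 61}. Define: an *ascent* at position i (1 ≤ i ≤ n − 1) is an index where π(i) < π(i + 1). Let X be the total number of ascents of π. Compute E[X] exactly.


Write X = Σ X_I over i = 1, …, 60, with X_I the indicator of one ascent.
There are 60 indicators.
For each fixed i, the pair (π(i), π(i+1)) is a uniformly random ordered pair of distinct values from {1, …, 61}; by symmetry P[π(i) < π(i+1)] = 1/2.
By linearity: E[X] = 60 · (1/2) = (61 − 1) · (1/2) = 30 ≈ 30.00000.

E[X] = 30 = 30.00000.


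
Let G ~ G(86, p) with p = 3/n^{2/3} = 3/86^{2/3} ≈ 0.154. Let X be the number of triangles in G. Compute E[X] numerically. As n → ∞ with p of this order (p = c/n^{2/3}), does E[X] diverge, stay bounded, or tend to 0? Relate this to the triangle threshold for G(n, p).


Number of potential triangles: C(86, 3) = 102340.
Each occurs with probability p³ ≈ (0.154)³ ≈ 3.65062e-03.
By linearity: E[X] = C(86, 3)·p³ ≈ 102340 · 3.65062e-03 ≈ 373.605.
Since α = 2/3 < 1, p = c/n^{2/3} ≫ 1/n is above the triangle threshold p ~ 1/n. Asymptotically E[X] ~ (c³/6)·n^{3(1−α)} = (3³/6)·n^{1} → ∞; triangles are abundant w.h.p.

E[X] ≈ 373.605; in regime p = Θ(1/n^{2/3}) E[X] diverges (above the triangle threshold p ~ 1/n).


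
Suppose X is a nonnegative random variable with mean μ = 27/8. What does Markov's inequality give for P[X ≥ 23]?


μ = E[X] = 27/8, a = 23.
Markov: P[X ≥ 23] ≤ μ/a = (27/8)/23 = 27/184.
Numerically: ≈ 0.1467.
(Since a = 23 > μ = 3.3750, the bound 27/184 is < 1 and informative.)

P[X ≥ 23] ≤ 27/184 ≈ 0.1467.


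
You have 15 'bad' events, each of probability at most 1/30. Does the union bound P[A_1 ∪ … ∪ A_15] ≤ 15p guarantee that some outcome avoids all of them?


Union bound: P[∪_{i=1}^{15} A_i] ≤ Σ_i P[A_i] ≤ 15·p = 15·(1/30) = 1/2.
Numerically: 1/2 ≈ 0.50000.
Is 1/2 < 1? YES.
Since P[∪ A_i] ≤ 1/2 < 1, the complement has P[∩ A_i^c] ≥ 1 − 1/2 = 1/2 > 0, so some outcome avoids every A_i.

15·p = 1/2 ≈ 0.50000; existence CERTIFIED by the union bound.


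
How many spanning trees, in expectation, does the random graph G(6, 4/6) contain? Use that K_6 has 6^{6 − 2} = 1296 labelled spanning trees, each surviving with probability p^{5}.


K_6 has 6^{6 − 2} = 1296 labelled spanning trees.
For each such spanning tree H, let X_H = 1 if all 5 edges of H are present in G. Then P[X_H = 1] = p^{5} = (2/3)^{5} = 32/243.
By linearity: E[X] = Σ_H E[X_H] = 1296 · p^{5} = 1296 · 32/243 = 512/3.
Numerically: E[X] ≈ 171.

E[X] = 1296 · (2/3)^{5} = 512/3 ≈ 171.


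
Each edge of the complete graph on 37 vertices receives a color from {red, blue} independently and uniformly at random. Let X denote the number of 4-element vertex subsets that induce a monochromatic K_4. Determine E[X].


Let X = Σ_S X_S over the C(37, 4) = 66045 subsets S of size 4, where X_S = 1 if the K_4 on S is monochromatic.
For a fixed S, the K_4 on S has C(4, 2) = 6 edges. P[all 6 edges red] = (1/2)^6, and likewise for blue, so P[monochromatic] = 2·(1/2)^6 = 2^{1 − 6} = 1/32.
By linearity of expectation: E[X] = C(37, 4) · 2^{1 − 6} = 66045 · 1/32 = 66045/32.
Numerically: E[X] ≈ 2063.9062.

E[X] = C(37,4)·2^(1−C(4,2)) = 66045/32 ≈ 2063.9062.


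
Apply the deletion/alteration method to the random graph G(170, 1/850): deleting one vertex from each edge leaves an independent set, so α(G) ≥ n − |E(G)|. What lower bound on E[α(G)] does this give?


E[|E(G)|] = C(170, 2)·p = 14365 · (1/850) = 169/10.
E[α(G)] ≥ n − E[|E(G)|] = 170 − 169/10 = 1531/10.
Numerically: ≈ 153.100.
(This is only a lower bound; the true E[α(G)] may be larger.)

E[α(G)] ≥ 1531/10 ≈ 153.100.


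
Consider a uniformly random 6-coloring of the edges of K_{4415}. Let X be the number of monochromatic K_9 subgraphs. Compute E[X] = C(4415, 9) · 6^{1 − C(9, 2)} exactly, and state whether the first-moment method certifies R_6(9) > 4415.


E[X] = C(4415, 9) · 6^{1 − 36} = 1742086910069196051229123255 · 6^{−35} = 1742086910069196051229123255/1719070799748422591028658176.
As a reduced fraction: E[X] = 1742086910069196051229123255/1719070799748422591028658176 ≈ 1.01339.
Is E[X] < 1? NO.
Since E[X] ≥ 1, the first-moment bound is inconclusive at n = 4415; it does NOT by itself certify R_6(9) > 4415.

E[X] = 1742086910069196051229123255/1719070799748422591028658176 ≈ 1.01339; E[X] ≥ 1; first-moment method inconclusive here.


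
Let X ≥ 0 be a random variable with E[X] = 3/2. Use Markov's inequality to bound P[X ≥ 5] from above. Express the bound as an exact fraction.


μ = E[X] = 3/2, a = 5.
Markov: P[X ≥ 5] ≤ μ/a = (3/2)/5 = 3/10.
Numerically: ≈ 0.300000.
(Since a = 5 > μ = 1.500000, the bound 3/10 is < 1 and informative.)

P[X ≥ 5] ≤ 3/10 ≈ 0.300000.


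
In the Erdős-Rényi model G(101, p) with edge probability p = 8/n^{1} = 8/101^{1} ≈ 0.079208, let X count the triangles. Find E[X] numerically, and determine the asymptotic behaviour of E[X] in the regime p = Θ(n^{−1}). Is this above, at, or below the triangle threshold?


Number of potential triangles: C(101, 3) = 166650.
Each occurs with probability p³ ≈ (0.079208)³ ≈ 4.9694216e-04.
By linearity: E[X] = C(101, 3)·p³ ≈ 166650 · 4.9694216e-04 ≈ 82.81541.
Here α = 1, so p = 8/n is exactly at the triangle threshold p ~ 1/n. Asymptotically E[X] → c³/6 = 8³/6 = 256/3 ≈ 85.33333, a bounded constant. In this regime the triangle count is asymptotically Poisson(c³/6).

E[X] ≈ 82.81541; in regime p = Θ(1/n^{1}) E[X] stays bounded (at the triangle threshold p ~ 1/n).


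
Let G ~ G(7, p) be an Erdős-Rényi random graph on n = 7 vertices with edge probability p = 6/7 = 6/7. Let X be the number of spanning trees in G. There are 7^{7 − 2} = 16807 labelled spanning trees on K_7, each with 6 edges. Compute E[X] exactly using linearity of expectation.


K_7 has 7^{7 − 2} = 16807 labelled spanning trees.
For each such spanning tree H, let X_H = 1 if all 6 edges of H are present in G. Then P[X_H = 1] = p^{6} = (6/7)^{6} = 46656/117649.
By linearity of expectation: E[X] = Σ_H E[X_H] = 16807 · p^{6} = 16807 · 46656/117649 = 46656/7.
Numerically: E[X] ≈ 6665.1.

E[X] = 16807 · (6/7)^{6} = 46656/7 ≈ 6665.1.


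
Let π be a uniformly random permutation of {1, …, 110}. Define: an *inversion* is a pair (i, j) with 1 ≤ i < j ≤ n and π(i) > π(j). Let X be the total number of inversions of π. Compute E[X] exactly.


Write X = Σ X_I over the C(110, 2) = 5995 pairs i < j, with X_I the indicator of one inversion.
There are 5995 indicators.
For each fixed pair i < j, the values π(i) and π(j) are two distinct elements of {1, …, 110} in uniformly random order; by symmetry P[π(i) > π(j)] = 1/2.
By linearity: E[X] = 5995 · (1/2) = C(110, 2) · (1/2) = 5995/2 = 5995/2 ≈ 2997.500.

E[X] = 5995/2 = 2997.500.


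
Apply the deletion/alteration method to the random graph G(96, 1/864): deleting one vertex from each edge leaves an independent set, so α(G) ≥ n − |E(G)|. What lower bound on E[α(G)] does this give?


E[|E(G)|] = C(96, 2)·p = 4560 · (1/864) = 95/18.
E[α(G)] ≥ n − E[|E(G)|] = 96 − 95/18 = 1633/18.
Numerically: ≈ 90.72222.
(This is only a lower bound; the true E[α(G)] may be larger.)

E[α(G)] ≥ 1633/18 ≈ 90.72222.


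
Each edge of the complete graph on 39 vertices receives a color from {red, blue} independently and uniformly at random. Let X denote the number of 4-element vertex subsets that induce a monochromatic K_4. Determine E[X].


Let X = Σ_S X_S over the C(39, 4) = 82251 subsets S of size 4, where X_S = 1 if the K_4 on S is monochromatic.
For a fixed S, the K_4 on S has C(4, 2) = 6 edges. P[all 6 edges red] = (1/2)^6, and likewise for blue, so P[monochromatic] = 2·(1/2)^6 = 2^{1 − 6} = 1/32.
By linearity: E[X] = C(39, 4) · 2^{1 − 6} = 82251 · 1/32 = 82251/32.
Numerically: E[X] ≈ 2570.3438.

E[X] = C(39,4)·2^(1−C(4,2)) = 82251/32 ≈ 2570.3438.
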